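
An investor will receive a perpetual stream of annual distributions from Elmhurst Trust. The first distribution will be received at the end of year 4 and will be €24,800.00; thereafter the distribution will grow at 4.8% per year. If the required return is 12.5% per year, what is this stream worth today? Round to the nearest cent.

Value at end of year 3: C₁ / (r − g) = €24,800.00 / (0.125 − 0.048) = €322,077.9221
Discount to today: PV = €322,077.9221 / (1 + 0.125)^3 = €322,077.9221 / 1.423828 = €226,205.62

€226205.62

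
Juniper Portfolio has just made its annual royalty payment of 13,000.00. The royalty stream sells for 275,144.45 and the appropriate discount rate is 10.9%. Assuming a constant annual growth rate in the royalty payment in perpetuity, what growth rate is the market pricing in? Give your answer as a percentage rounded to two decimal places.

P = D₀(1+g)/(r−g) ⇒ P(r−g) = D₀(1+g) ⇒ g(P+D₀) = P·r − D₀
g = (P·r − D₀)/(P + D₀) = (275,144.45×0.109 − 13,000.00) / (275,144.45 + 13,000.00) = 0.058966

5.90%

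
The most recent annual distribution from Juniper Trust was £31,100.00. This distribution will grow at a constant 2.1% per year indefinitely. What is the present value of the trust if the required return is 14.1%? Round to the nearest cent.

D₁ = D₀ × (1 + g) = £31,100.00 × 1.021 = £31,753.1000
Growing perpetuity: P = D₁ / (r − g) = £31,753.1000 / (0.141 − 0.021) = £264,609.17

£264609.17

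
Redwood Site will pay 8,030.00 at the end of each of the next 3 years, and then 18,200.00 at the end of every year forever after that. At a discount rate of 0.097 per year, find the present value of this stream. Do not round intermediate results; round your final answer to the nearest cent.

162203.41

PV of 3-year annuity: 8,030.00 × [1 − (1+0.097)^−3] / 0.097 = 20075.36385
Perpetuity value at year 3: 18,200.00 / 0.097 = 187628.86598
PV of perpetuity: 187628.86598 / (1+0.097)^3 = 142128.04131
Total PV = 20075.36385 + 142128.04131 = 162203.40516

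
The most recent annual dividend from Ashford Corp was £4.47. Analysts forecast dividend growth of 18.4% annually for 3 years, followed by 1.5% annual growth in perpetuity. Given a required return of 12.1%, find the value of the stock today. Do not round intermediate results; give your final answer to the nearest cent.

£65.41

D_1 = 5.29248
D_2 = 6.26630
D_3 = 7.41929
Terminal value at year 3: TV = D_3×(1+g_2)/(r−g_2) = 7.53058/0.106 = 71.04325
P_0 = D_1/(1+r)^1 + D_2/(1+r)^2 + D_3/(1+r)^3 + TV/(1+r)^3
    = 4.72121 + 4.98654 + 5.26679 + 50.43197 = 65.40652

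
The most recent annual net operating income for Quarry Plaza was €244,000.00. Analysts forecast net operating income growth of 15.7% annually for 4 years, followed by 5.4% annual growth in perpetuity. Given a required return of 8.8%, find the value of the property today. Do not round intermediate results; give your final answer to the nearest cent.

€10814053.77

D_1 = 282308.00000
D_2 = 326630.35600
D_3 = 377911.32189
D_4 = 437243.39943
Terminal value at year 4: TV = D_4×(1+g_2)/(r−g_2) = 460854.54300/0.034 = 13554545.38230
P_0 = D_1/(1+r)^1 + D_2/(1+r)^2 + D_3/(1+r)^3 + D_4/(1+r)^4 + TV/(1+r)^4
    = 259474.26471 + 275929.89363 + 293429.12401 + 312038.14015 + 9673182.34461 = 10814053.76710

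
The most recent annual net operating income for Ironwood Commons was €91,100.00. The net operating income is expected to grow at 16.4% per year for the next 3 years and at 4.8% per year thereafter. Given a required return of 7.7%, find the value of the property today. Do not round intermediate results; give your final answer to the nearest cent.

D_1 = 106040.40000
D_2 = 123431.02560
D_3 = 143673.71380
Terminal value at year 3: TV = D_3×(1+g_2)/(r−g_2) = 150570.05206/0.029 = 5192070.76071
P_0 = D_1/(1+r)^1 + D_2/(1+r)^2 + D_3/(1+r)^3 + TV/(1+r)^3
    = 98459.05292 + 106412.56973 + 115008.57119 + 4156171.81403 = 4476052.00788

€4476052.01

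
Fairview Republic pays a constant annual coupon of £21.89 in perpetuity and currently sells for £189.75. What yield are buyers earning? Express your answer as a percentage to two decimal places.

11.54%

P = C/r ⇒ r = C/P = £21.89/£189.75 = 0.115362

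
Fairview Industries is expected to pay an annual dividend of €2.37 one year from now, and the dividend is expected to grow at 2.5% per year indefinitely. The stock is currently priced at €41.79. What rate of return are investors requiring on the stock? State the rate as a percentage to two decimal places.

8.17%

P = D₁/(r − g) ⇒ r = D₁/P + g = €2.3700/€41.79 + 0.025 = 0.056712 + 0.025 = 0.081712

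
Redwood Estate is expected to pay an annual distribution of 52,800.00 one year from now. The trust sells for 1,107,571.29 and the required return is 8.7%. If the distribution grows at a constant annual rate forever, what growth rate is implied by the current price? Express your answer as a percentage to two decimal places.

P = D₁/(r−g) ⇒ g = r − D₁/P = 0.087 − 52,800.00/1,107,571.29 = 0.039328

3.93%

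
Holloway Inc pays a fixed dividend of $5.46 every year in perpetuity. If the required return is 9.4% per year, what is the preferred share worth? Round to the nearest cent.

$58.09

Level perpetuity: PV = C / r = $5.46 / 0.094 = $58.09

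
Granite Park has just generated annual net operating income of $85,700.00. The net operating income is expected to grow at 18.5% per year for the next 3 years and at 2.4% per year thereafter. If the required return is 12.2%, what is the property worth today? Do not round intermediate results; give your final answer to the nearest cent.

D_1 = 101554.50000
D_2 = 120342.08250
D_3 = 142605.36776
Terminal value at year 3: TV = D_3×(1+g_2)/(r−g_2) = 146027.89659/0.098 = 1490080.57744
P_0 = D_1/(1+r)^1 + D_2/(1+r)^2 + D_3/(1+r)^3 + TV/(1+r)^3
    = 90512.03209 + 95594.25849 + 100961.85054 + 1054948.31585 = 1342016.45696

$1342016.46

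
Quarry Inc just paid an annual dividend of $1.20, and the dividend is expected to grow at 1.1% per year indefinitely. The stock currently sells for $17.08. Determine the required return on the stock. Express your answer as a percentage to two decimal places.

D₁ = $1.20 × 1.011 = $1.2132
P = D₁/(r − g) ⇒ r = D₁/P + g = $1.2132/$17.08 + 0.011 = 0.071030 + 0.011 = 0.082030

8.20%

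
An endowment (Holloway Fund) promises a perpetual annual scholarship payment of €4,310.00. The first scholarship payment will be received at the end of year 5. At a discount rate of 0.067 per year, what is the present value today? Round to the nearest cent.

€49630.06

Value at end of year 4: C / r = €4,310.00 / 0.067 = €64,328.3582
Discount to today: PV = €64,328.3582 / (1 + 0.067)^4 = €64,328.3582 / 1.296157 = €49,630.06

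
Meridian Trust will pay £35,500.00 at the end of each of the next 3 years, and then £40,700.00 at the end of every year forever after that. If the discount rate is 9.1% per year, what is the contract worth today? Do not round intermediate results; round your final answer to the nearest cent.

£434113.44

PV of 3-year annuity: £35,500.00 × [1 − (1+0.091)^−3] / 0.091 = 89701.04966
Perpetuity value at year 3: £40,700.00 / 0.091 = 447252.74725
PV of perpetuity: 447252.74725 / (1+0.091)^3 = 344412.38891
Total PV = 89701.04966 + 344412.38891 = 434113.43857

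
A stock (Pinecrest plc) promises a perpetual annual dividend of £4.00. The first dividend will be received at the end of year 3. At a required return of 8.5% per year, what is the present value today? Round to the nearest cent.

Value at end of year 2: C / r = £4.00 / 0.085 = £47.0588
Discount to today: PV = £47.0588 / (1 + 0.085)^2 = £47.0588 / 1.177225 = £39.97

£39.97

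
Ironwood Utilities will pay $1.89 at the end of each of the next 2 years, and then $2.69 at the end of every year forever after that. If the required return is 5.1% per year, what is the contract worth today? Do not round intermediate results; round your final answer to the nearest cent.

PV of 2-year annuity: $1.89 × [1 − (1+0.051)^−2] / 0.051 = 3.50931
Perpetuity value at year 2: $2.69 / 0.051 = 52.74510
PV of perpetuity: 52.74510 / (1+0.051)^2 = 47.75036
Total PV = 3.50931 + 47.75036 = 51.25967

$51.26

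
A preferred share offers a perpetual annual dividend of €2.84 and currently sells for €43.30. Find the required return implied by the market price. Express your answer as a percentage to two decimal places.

P = C/r ⇒ r = C/P = €2.84/€43.30 = 0.065589

6.56%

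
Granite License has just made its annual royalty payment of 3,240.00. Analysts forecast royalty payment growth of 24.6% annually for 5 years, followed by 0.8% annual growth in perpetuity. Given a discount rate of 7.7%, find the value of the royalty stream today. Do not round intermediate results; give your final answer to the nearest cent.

D_1 = 4037.04000
D_2 = 5030.15184
D_3 = 6267.56919
D_4 = 7809.39121
D_5 = 9730.50145
Terminal value at year 5: TV = D_5×(1+g_2)/(r−g_2) = 9808.34546/0.069 = 142149.93427
P_0 = D_1/(1+r)^1 + D_2/(1+r)^2 + D_3/(1+r)^3 + D_4/(1+r)^4 + D_5/(1+r)^5 + TV/(1+r)^5
    = 3748.41226 + 4336.60322 + 5017.09157 + 5804.36034 + 6715.16526 + 98099.80559 = 123721.43824

123721.44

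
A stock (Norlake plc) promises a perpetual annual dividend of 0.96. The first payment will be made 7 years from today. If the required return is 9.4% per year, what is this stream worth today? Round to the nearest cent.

5.96

Value at end of year 6: C / r = 0.96 / 0.094 = 10.2128
Discount to today: PV = 10.2128 / (1 + 0.094)^6 = 10.2128 / 1.714368 = 5.96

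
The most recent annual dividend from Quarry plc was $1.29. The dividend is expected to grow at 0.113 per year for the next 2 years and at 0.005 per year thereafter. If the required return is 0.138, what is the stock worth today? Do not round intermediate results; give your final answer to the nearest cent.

$11.82

D_1 = 1.43577
D_2 = 1.59801
Terminal value at year 2: TV = D_2×(1+g_2)/(r−g_2) = 1.60600/0.133 = 12.07520
P_0 = D_1/(1+r)^1 + D_2/(1+r)^2 + TV/(1+r)^2
    = 1.26166 + 1.23394 + 9.32416 = 11.81977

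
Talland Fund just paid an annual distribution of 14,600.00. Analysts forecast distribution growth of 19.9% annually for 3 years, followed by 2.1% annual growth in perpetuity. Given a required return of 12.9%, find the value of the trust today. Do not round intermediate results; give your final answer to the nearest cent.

214781.31

D_1 = 17505.40000
D_2 = 20988.97460
D_3 = 25165.78055
Terminal value at year 3: TV = D_3×(1+g_2)/(r−g_2) = 25694.26194/0.108 = 237909.83275
P_0 = D_1/(1+r)^1 + D_2/(1+r)^2 + D_3/(1+r)^3 + TV/(1+r)^3
    = 15505.22586 + 16466.57733 + 17487.53430 + 165321.96777 = 214781.30527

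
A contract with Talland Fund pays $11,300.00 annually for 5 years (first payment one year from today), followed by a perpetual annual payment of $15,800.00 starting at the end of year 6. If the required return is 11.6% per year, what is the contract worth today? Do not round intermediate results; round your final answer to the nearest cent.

PV of 5-year annuity: $11,300.00 × [1 − (1+0.116)^−5] / 0.116 = 41140.86922
Perpetuity value at year 5: $15,800.00 / 0.116 = 136206.89655
PV of perpetuity: 136206.89655 / (1+0.116)^5 = 78682.49534
Total PV = 41140.86922 + 78682.49534 = 119823.36456

$119823.36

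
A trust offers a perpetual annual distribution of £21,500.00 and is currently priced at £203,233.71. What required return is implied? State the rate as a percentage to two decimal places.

P = C/r ⇒ r = C/P = £21,500.00/£203,233.71 = 0.105790

10.58%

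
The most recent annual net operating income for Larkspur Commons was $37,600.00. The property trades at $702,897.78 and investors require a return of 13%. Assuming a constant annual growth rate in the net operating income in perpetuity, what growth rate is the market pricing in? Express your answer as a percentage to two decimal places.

P = D₀(1+g)/(r−g) ⇒ P(r−g) = D₀(1+g) ⇒ g(P+D₀) = P·r − D₀
g = (P·r − D₀)/(P + D₀) = ($702,897.78×0.13 − $37,600.00) / ($702,897.78 + $37,600.00) = 0.072622

7.26%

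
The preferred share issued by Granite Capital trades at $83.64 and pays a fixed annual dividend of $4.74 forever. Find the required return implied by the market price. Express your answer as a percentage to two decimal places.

5.67%

P = C/r ⇒ r = C/P = $4.74/$83.64 = 0.056671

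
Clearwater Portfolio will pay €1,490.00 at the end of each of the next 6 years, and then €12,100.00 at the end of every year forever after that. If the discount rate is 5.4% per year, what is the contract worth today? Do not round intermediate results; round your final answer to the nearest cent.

PV of 6-year annuity: €1,490.00 × [1 − (1+0.054)^−6] / 0.054 = 7466.99229
Perpetuity value at year 6: €12,100.00 / 0.054 = 224074.07407
PV of perpetuity: 224074.07407 / (1+0.054)^6 = 163436.08301
Total PV = 7466.99229 + 163436.08301 = 170903.07530

€170903.08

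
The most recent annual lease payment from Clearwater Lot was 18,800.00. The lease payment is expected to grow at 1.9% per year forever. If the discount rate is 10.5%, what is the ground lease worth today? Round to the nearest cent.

D₁ = D₀ × (1 + g) = 18,800.00 × 1.019 = 19,157.2000
Growing perpetuity: P = D₁ / (r − g) = 19,157.2000 / (0.105 − 0.019) = 222,758.14

222758.14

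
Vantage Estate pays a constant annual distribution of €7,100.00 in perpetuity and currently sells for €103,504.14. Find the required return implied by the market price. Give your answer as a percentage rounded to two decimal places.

P = C/r ⇒ r = C/P = €7,100.00/€103,504.14 = 0.068596

6.86%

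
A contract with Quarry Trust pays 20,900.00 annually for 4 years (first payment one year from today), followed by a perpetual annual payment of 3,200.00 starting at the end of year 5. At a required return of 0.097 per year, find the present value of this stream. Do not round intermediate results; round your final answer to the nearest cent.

89462.62

PV of 4-year annuity: 20,900.00 × [1 − (1+0.097)^−4] / 0.097 = 66682.72289
Perpetuity value at year 4: 3,200.00 / 0.097 = 32989.69072
PV of perpetuity: 32989.69072 / (1+0.097)^4 = 22779.89583
Total PV = 66682.72289 + 22779.89583 = 89462.61872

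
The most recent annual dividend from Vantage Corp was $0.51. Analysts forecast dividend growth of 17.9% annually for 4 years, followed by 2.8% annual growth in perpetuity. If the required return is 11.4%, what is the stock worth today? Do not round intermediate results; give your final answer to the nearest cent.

$10.00

D_1 = 0.60129
D_2 = 0.70892
D_3 = 0.83582
D_4 = 0.98543
Terminal value at year 4: TV = D_4×(1+g_2)/(r−g_2) = 1.01302/0.086 = 11.77932
P_0 = D_1/(1+r)^1 + D_2/(1+r)^2 + D_3/(1+r)^3 + D_4/(1+r)^4 + TV/(1+r)^4
    = 0.53976 + 0.57125 + 0.60458 + 0.63986 + 7.64855 = 10.00401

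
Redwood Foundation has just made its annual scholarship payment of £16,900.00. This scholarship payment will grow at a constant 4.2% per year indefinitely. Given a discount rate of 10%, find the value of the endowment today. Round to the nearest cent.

£303617.24

D₁ = D₀ × (1 + g) = £16,900.00 × 1.042 = £17,609.8000
Growing perpetuity: P = D₁ / (r − g) = £17,609.8000 / (0.1 − 0.042) = £303,617.24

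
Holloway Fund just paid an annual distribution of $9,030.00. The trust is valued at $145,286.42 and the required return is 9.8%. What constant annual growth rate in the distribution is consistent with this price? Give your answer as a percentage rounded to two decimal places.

3.37%

P = D₀(1+g)/(r−g) ⇒ P(r−g) = D₀(1+g) ⇒ g(P+D₀) = P·r − D₀
g = (P·r − D₀)/(P + D₀) = ($145,286.42×0.098 − $9,030.00) / ($145,286.42 + $9,030.00) = 0.033749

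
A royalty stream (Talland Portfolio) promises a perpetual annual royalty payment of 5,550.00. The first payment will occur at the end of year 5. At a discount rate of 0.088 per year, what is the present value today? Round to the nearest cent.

45008.52

Value at end of year 4: C / r = 5,550.00 / 0.088 = 63,068.1818
Discount to today: PV = 63,068.1818 / (1 + 0.088)^4 = 63,068.1818 / 1.401250 = 45,008.52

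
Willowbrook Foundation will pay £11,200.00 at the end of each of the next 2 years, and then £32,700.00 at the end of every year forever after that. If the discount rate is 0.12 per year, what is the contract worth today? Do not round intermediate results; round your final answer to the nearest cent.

PV of 2-year annuity: £11,200.00 × [1 − (1+0.12)^−2] / 0.12 = 18928.57143
Perpetuity value at year 2: £32,700.00 / 0.12 = 272500.00000
PV of perpetuity: 272500.00000 / (1+0.12)^2 = 217235.33163
Total PV = 18928.57143 + 217235.33163 = 236163.90306

£236163.90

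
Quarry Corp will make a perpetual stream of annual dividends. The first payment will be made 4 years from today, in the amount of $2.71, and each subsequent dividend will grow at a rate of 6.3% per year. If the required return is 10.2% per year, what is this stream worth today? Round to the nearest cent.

Value at end of year 3: C₁ / (r − g) = $2.71 / (0.102 − 0.063) = $69.4872
Discount to today: PV = $69.4872 / (1 + 0.102)^3 = $69.4872 / 1.338273 = $51.92

$51.92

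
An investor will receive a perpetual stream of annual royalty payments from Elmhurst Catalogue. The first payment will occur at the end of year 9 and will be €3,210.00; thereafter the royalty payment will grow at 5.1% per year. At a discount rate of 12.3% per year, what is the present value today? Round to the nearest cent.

€17625.22

Value at end of year 8: C₁ / (r − g) = €3,210.00 / (0.123 − 0.051) = €44,583.3333
Discount to today: PV = €44,583.3333 / (1 + 0.123)^8 = €44,583.3333 / 2.529520 = €17,625.22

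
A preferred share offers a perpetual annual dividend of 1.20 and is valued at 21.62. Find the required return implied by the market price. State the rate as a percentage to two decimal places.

P = C/r ⇒ r = C/P = 1.20/21.62 = 0.055504

5.55%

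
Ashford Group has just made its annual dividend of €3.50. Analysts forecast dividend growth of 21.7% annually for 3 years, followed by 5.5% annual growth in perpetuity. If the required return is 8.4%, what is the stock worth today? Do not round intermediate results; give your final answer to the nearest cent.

D_1 = 4.25950
D_2 = 5.18381
D_3 = 6.30870
Terminal value at year 3: TV = D_3×(1+g_2)/(r−g_2) = 6.65568/0.029 = 229.50610
P_0 = D_1/(1+r)^1 + D_2/(1+r)^2 + D_3/(1+r)^3 + TV/(1+r)^3
    = 3.92943 + 4.41154 + 4.95281 + 180.17992 = 193.47371

€193.47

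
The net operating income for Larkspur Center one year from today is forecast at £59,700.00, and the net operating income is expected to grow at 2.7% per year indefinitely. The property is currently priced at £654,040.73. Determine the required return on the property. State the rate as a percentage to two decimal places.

P = D₁/(r − g) ⇒ r = D₁/P + g = £59,700.0000/£654,040.73 + 0.027 = 0.091279 + 0.027 = 0.118279

11.83%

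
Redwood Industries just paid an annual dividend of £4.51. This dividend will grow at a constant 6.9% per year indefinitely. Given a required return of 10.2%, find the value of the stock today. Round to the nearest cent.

D₁ = D₀ × (1 + g) = £4.51 × 1.069 = £4.8212
Growing perpetuity: P = D₁ / (r − g) = £4.8212 / (0.102 − 0.069) = £146.10

£146.10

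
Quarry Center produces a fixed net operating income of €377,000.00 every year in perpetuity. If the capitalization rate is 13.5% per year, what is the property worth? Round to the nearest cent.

€2792592.59

Level perpetuity: PV = C / r = €377,000.00 / 0.135 = €2,792,592.59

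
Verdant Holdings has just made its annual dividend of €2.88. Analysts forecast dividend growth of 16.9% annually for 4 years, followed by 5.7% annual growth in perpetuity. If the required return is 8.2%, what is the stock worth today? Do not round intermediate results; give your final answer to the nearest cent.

€179.94

D_1 = 3.36672
D_2 = 3.93570
D_3 = 4.60083
D_4 = 5.37837
Terminal value at year 4: TV = D_4×(1+g_2)/(r−g_2) = 5.68494/0.025 = 227.39741
P_0 = D_1/(1+r)^1 + D_2/(1+r)^2 + D_3/(1+r)^3 + D_4/(1+r)^4 + TV/(1+r)^4
    = 3.11157 + 3.36176 + 3.63207 + 3.92411 + 165.91149 = 179.94101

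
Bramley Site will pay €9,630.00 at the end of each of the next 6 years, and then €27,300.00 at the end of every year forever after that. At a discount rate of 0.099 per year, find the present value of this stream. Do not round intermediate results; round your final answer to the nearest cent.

€198574.07

PV of 6-year annuity: €9,630.00 × [1 − (1+0.099)^−6] / 0.099 = 42064.35562
Perpetuity value at year 6: €27,300.00 / 0.099 = 275757.57576
PV of perpetuity: 275757.57576 / (1+0.099)^6 = 156509.71403
Total PV = 42064.35562 + 156509.71403 = 198574.06965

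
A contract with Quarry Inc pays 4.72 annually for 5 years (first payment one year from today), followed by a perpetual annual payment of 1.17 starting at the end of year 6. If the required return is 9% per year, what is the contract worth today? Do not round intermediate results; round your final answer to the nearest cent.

PV of 5-year annuity: 4.72 × [1 − (1+0.09)^−5] / 0.09 = 18.35915
Perpetuity value at year 5: 1.17 / 0.09 = 13.00000
PV of perpetuity: 13.00000 / (1+0.09)^5 = 8.44911
Total PV = 18.35915 + 8.44911 = 26.80826

26.81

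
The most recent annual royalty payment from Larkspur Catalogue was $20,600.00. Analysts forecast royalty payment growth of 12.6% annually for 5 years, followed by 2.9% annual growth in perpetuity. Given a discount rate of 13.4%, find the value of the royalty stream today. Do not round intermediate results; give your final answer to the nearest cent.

D_1 = 23195.60000
D_2 = 26118.24560
D_3 = 29409.14455
D_4 = 33114.69676
D_5 = 37287.14855
Terminal value at year 5: TV = D_5×(1+g_2)/(r−g_2) = 38368.47586/0.105 = 365414.05579
P_0 = D_1/(1+r)^1 + D_2/(1+r)^2 + D_3/(1+r)^3 + D_4/(1+r)^4 + D_5/(1+r)^5 + TV/(1+r)^5
    = 20454.67372 + 20310.37267 + 20167.08962 + 20024.81738 + 19883.54883 + 194858.77853 = 295699.28076

$295699.28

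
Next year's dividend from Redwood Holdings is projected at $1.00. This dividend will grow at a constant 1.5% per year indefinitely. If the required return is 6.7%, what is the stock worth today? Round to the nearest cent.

Growing perpetuity: P = D₁ / (r − g) = $1.0000 / (0.067 − 0.015) = $19.23

$19.23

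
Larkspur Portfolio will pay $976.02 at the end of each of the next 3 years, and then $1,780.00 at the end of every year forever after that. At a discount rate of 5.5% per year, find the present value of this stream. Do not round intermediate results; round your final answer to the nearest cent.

PV of 3-year annuity: $976.02 × [1 − (1+0.055)^−3] / 0.055 = 2633.23694
Perpetuity value at year 3: $1,780.00 / 0.055 = 32363.63636
PV of perpetuity: 32363.63636 / (1+0.055)^3 = 27561.31495
Total PV = 2633.23694 + 27561.31495 = 30194.55189

$30194.55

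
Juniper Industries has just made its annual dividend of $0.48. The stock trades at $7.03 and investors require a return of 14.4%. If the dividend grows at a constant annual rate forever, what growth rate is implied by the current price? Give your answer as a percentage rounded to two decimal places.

P = D₀(1+g)/(r−g) ⇒ P(r−g) = D₀(1+g) ⇒ g(P+D₀) = P·r − D₀
g = (P·r − D₀)/(P + D₀) = ($7.03×0.144 − $0.48) / ($7.03 + $0.48) = 0.070881

7.09%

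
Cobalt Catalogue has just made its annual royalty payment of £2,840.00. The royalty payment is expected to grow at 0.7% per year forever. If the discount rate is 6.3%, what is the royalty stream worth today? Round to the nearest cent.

D₁ = D₀ × (1 + g) = £2,840.00 × 1.007 = £2,859.8800
Growing perpetuity: P = D₁ / (r − g) = £2,859.8800 / (0.063 − 0.007) = £51,069.29

£51069.29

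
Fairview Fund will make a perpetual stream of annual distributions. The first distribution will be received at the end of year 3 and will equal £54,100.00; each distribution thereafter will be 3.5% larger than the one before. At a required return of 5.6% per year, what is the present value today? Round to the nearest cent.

Value at end of year 2: C₁ / (r − g) = £54,100.00 / (0.056 − 0.035) = £2,576,190.4762
Discount to today: PV = £2,576,190.4762 / (1 + 0.056)^2 = £2,576,190.4762 / 1.115136 = £2,310,202.95

£2310202.95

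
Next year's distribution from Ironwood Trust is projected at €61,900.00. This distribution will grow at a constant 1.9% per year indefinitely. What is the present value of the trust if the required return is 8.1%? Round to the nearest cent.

€998387.10

Growing perpetuity: P = D₁ / (r − g) = €61,900.0000 / (0.081 − 0.019) = €998,387.10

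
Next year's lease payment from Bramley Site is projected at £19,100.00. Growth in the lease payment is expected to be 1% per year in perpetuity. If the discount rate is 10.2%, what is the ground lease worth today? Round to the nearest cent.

Growing perpetuity: P = D₁ / (r − g) = £19,100.0000 / (0.102 − 0.01) = £207,608.70

£207608.70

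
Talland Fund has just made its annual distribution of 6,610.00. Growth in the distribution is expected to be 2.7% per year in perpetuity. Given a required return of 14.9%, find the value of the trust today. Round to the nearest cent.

55643.20

D₁ = D₀ × (1 + g) = 6,610.00 × 1.027 = 6,788.4700
Growing perpetuity: P = D₁ / (r − g) = 6,788.4700 / (0.149 − 0.027) = 55,643.20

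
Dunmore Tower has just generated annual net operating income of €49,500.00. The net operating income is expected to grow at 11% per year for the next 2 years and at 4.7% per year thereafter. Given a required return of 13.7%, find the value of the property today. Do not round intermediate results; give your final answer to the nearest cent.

D_1 = 54945.00000
D_2 = 60988.95000
Terminal value at year 2: TV = D_2×(1+g_2)/(r−g_2) = 63855.43065/0.09 = 709504.78500
P_0 = D_1/(1+r)^1 + D_2/(1+r)^2 + TV/(1+r)^2
    = 48324.53826 + 47176.98986 + 548825.64867 = 644327.17678

€644327.18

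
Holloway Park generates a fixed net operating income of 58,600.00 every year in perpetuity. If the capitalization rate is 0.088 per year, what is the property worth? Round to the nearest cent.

665909.09

Level perpetuity: PV = C / r = 58,600.00 / 0.088 = 665,909.09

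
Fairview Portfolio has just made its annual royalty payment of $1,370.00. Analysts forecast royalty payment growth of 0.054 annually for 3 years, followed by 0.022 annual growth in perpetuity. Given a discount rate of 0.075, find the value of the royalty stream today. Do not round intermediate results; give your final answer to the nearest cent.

$28851.08

D_1 = 1443.98000
D_2 = 1521.95492
D_3 = 1604.14049
Terminal value at year 3: TV = D_3×(1+g_2)/(r−g_2) = 1639.43158/0.053 = 30932.67125
P_0 = D_1/(1+r)^1 + D_2/(1+r)^2 + D_3/(1+r)^3 + TV/(1+r)^3
    = 1343.23721 + 1316.99723 + 1291.26984 + 24899.58067 = 28851.08494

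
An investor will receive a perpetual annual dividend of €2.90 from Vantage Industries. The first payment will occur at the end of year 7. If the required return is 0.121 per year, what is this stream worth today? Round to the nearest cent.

€12.08

Value at end of year 6: C / r = €2.90 / 0.121 = €23.9669
Discount to today: PV = €23.9669 / (1 + 0.121)^6 = €23.9669 / 1.984420 = €12.08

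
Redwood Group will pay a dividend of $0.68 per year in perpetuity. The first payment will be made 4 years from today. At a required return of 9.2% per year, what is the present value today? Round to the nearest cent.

$5.68

Value at end of year 3: C / r = $0.68 / 0.092 = $7.3913
Discount to today: PV = $7.3913 / (1 + 0.092)^3 = $7.3913 / 1.302171 = $5.68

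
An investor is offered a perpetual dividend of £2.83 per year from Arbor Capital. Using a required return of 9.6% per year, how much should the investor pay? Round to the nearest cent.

Level perpetuity: PV = C / r = £2.83 / 0.096 = £29.48

£29.48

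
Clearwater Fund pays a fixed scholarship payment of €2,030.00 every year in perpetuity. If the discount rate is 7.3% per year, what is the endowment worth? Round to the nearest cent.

Level perpetuity: PV = C / r = €2,030.00 / 0.073 = €27,808.22

€27808.22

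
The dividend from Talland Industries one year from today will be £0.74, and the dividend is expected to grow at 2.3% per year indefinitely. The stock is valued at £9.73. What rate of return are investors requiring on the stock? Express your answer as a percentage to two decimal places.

9.91%

P = D₁/(r − g) ⇒ r = D₁/P + g = £0.7400/£9.73 + 0.023 = 0.076053 + 0.023 = 0.099053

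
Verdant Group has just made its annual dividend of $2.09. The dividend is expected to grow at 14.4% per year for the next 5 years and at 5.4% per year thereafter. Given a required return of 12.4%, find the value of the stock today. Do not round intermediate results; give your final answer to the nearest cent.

$45.39

D_1 = 2.39096
D_2 = 2.73526
D_3 = 3.12914
D_4 = 3.57973
D_5 = 4.09521
Terminal value at year 5: TV = D_5×(1+g_2)/(r−g_2) = 4.31635/0.07 = 61.66219
P_0 = D_1/(1+r)^1 + D_2/(1+r)^2 + D_3/(1+r)^3 + D_4/(1+r)^4 + D_5/(1+r)^5 + TV/(1+r)^5
    = 2.12719 + 2.16504 + 2.20356 + 2.24277 + 2.28268 + 34.37062 = 45.39187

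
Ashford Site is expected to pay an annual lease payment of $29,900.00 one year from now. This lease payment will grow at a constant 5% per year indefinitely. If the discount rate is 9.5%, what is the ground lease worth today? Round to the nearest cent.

Growing perpetuity: P = D₁ / (r − g) = $29,900.0000 / (0.095 − 0.05) = $664,444.44

$664444.44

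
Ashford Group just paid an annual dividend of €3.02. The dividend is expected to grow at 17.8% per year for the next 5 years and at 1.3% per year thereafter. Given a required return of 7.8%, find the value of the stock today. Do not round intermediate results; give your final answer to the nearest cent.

€93.20

D_1 = 3.55756
D_2 = 4.19081
D_3 = 4.93677
D_4 = 5.81551
D_5 = 6.85068
Terminal value at year 5: TV = D_5×(1+g_2)/(r−g_2) = 6.93973/0.065 = 106.76514
P_0 = D_1/(1+r)^1 + D_2/(1+r)^2 + D_3/(1+r)^3 + D_4/(1+r)^4 + D_5/(1+r)^5 + TV/(1+r)^5
    = 3.30015 + 3.60628 + 3.94082 + 4.30639 + 4.70587 + 73.33912 = 93.19862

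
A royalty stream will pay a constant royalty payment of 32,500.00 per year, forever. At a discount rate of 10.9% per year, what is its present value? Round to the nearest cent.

Level perpetuity: PV = C / r = 32,500.00 / 0.109 = 298,165.14

298165.14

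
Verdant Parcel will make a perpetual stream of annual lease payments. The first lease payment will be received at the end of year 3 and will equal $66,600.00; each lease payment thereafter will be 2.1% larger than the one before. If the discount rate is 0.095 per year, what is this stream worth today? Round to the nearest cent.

Value at end of year 2: C₁ / (r − g) = $66,600.00 / (0.095 − 0.021) = $900,000.0000
Discount to today: PV = $900,000.0000 / (1 + 0.095)^2 = $900,000.0000 / 1.199025 = $750,609.87

$750609.87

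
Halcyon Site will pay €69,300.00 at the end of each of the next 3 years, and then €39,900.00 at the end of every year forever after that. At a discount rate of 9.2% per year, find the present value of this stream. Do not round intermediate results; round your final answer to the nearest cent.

PV of 3-year annuity: €69,300.00 × [1 − (1+0.092)^−3] / 0.092 = 174795.33006
Perpetuity value at year 3: €39,900.00 / 0.092 = 433695.65217
PV of perpetuity: 433695.65217 / (1+0.092)^3 = 333055.91669
Total PV = 174795.33006 + 333055.91669 = 507851.24674

€507851.25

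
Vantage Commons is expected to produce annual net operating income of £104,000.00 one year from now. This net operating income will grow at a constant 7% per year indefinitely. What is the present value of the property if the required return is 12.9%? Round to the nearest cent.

Growing perpetuity: P = D₁ / (r − g) = £104,000.0000 / (0.129 − 0.07) = £1,762,711.86

£1762711.86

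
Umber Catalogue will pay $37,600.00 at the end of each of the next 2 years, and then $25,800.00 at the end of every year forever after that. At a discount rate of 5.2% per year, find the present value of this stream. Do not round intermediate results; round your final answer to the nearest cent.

PV of 2-year annuity: $37,600.00 × [1 − (1+0.052)^−2] / 0.052 = 69716.20234
Perpetuity value at year 2: $25,800.00 / 0.052 = 496153.84615
PV of perpetuity: 496153.84615 / (1+0.052)^2 = 448316.66476
Total PV = 69716.20234 + 448316.66476 = 518032.86710

$518032.87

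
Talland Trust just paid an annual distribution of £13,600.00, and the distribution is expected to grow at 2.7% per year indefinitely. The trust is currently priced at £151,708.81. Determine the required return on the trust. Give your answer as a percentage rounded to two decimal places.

11.91%

D₁ = £13,600.00 × 1.027 = £13,967.2000
P = D₁/(r − g) ⇒ r = D₁/P + g = £13,967.2000/£151,708.81 + 0.027 = 0.092066 + 0.027 = 0.119066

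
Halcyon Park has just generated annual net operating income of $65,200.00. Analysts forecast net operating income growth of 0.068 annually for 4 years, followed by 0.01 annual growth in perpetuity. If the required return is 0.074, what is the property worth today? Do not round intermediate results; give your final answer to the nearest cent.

D_1 = 69633.60000
D_2 = 74368.68480
D_3 = 79425.75537
D_4 = 84826.70673
Terminal value at year 4: TV = D_4×(1+g_2)/(r−g_2) = 85674.97380/0.064 = 1338671.46560
P_0 = D_1/(1+r)^1 + D_2/(1+r)^2 + D_3/(1+r)^3 + D_4/(1+r)^4 + TV/(1+r)^4
    = 64835.75419 + 64473.54327 + 64113.35588 + 63755.18071 + 1006136.44554 = 1263314.27959

$1263314.28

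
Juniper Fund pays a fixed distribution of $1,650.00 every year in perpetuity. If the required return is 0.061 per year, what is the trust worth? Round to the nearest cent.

Level perpetuity: PV = C / r = $1,650.00 / 0.061 = $27,049.18

$27049.18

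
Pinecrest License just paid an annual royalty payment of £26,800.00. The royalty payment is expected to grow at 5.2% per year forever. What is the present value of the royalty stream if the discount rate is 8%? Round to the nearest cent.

£1006914.29

D₁ = D₀ × (1 + g) = £26,800.00 × 1.052 = £28,193.6000
Growing perpetuity: P = D₁ / (r − g) = £28,193.6000 / (0.08 − 0.052) = £1,006,914.29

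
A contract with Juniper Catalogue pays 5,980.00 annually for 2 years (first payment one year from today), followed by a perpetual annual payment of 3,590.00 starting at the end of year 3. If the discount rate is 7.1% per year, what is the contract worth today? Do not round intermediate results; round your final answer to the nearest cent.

54878.56

PV of 2-year annuity: 5,980.00 × [1 − (1+0.071)^−2] / 0.071 = 10796.98110
Perpetuity value at year 2: 3,590.00 / 0.071 = 50563.38028
PV of perpetuity: 50563.38028 / (1+0.071)^2 = 44081.58059
Total PV = 10796.98110 + 44081.58059 = 54878.56169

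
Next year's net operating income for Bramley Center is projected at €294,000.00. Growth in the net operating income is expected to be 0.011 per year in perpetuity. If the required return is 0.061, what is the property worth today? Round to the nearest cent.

Growing perpetuity: P = D₁ / (r − g) = €294,000.0000 / (0.061 − 0.011) = €5,880,000.00

€5880000.00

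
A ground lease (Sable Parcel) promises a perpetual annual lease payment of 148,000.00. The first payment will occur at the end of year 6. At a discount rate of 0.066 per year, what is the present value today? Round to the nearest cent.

Value at end of year 5: C / r = 148,000.00 / 0.066 = 2,242,424.2424
Discount to today: PV = 2,242,424.2424 / (1 + 0.066)^5 = 2,242,424.2424 / 1.376531 = 1,629,040.03

1629040.03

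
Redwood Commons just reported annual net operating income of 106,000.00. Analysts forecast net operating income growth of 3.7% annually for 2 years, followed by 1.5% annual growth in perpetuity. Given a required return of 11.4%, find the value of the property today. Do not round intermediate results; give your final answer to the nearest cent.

1132250.62

D_1 = 109922.00000
D_2 = 113989.11400
Terminal value at year 2: TV = D_2×(1+g_2)/(r−g_2) = 115698.95071/0.099 = 1168676.26980
P_0 = D_1/(1+r)^1 + D_2/(1+r)^2 + TV/(1+r)^2
    = 98673.24955 + 91852.92620 + 941724.44536 = 1132250.62111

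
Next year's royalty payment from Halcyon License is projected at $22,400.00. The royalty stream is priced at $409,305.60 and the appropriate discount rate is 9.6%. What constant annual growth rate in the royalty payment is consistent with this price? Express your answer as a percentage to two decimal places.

P = D₁/(r−g) ⇒ g = r − D₁/P = 0.096 − $22,400.00/$409,305.60 = 0.041273

4.13%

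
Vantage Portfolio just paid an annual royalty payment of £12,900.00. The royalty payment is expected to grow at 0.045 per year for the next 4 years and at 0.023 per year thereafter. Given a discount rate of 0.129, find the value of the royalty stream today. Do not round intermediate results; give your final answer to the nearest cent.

D_1 = 13480.50000
D_2 = 14087.12250
D_3 = 14721.04301
D_4 = 15383.48995
Terminal value at year 4: TV = D_4×(1+g_2)/(r−g_2) = 15737.31022/0.106 = 148465.19073
P_0 = D_1/(1+r)^1 + D_2/(1+r)^2 + D_3/(1+r)^3 + D_4/(1+r)^4 + TV/(1+r)^4
    = 11940.21258 + 11051.83538 + 10229.55533 + 9468.45467 + 91379.52008 = 134069.57804

£134069.58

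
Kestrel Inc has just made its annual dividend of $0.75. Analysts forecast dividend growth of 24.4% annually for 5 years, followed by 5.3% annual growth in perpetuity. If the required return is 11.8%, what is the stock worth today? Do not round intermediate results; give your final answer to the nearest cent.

D_1 = 0.93300
D_2 = 1.16065
D_3 = 1.44385
D_4 = 1.79615
D_5 = 2.23441
Terminal value at year 5: TV = D_5×(1+g_2)/(r−g_2) = 2.35284/0.065 = 36.19747
P_0 = D_1/(1+r)^1 + D_2/(1+r)^2 + D_3/(1+r)^3 + D_4/(1+r)^4 + D_5/(1+r)^5 + TV/(1+r)^5
    = 0.83453 + 0.92858 + 1.03323 + 1.14968 + 1.27925 + 20.72379 = 25.94905

$25.95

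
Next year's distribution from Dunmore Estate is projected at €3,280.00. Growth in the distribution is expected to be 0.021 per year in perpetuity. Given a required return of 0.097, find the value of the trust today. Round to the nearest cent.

€43157.89

Growing perpetuity: P = D₁ / (r − g) = €3,280.0000 / (0.097 − 0.021) = €43,157.89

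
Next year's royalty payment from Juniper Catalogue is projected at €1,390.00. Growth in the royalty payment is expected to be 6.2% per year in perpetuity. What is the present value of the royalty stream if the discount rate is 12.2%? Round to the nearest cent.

Growing perpetuity: P = D₁ / (r − g) = €1,390.0000 / (0.122 − 0.062) = €23,166.67

€23166.67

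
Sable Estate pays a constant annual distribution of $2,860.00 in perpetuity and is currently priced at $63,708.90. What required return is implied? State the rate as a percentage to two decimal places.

P = C/r ⇒ r = C/P = $2,860.00/$63,708.90 = 0.044892

4.49%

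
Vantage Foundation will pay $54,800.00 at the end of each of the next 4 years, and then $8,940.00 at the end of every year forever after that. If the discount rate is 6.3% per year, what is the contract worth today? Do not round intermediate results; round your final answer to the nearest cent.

$299728.93

PV of 4-year annuity: $54,800.00 × [1 − (1+0.063)^−4] / 0.063 = 188590.58646
Perpetuity value at year 4: $8,940.00 / 0.063 = 141904.76190
PV of perpetuity: 141904.76190 / (1+0.063)^4 = 111138.34141
Total PV = 188590.58646 + 111138.34141 = 299728.92787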